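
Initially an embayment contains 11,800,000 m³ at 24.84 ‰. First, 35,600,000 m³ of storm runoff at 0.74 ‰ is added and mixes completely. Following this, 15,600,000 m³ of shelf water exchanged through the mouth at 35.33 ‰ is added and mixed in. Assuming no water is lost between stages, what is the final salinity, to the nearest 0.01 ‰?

13.82 ‰

Weighted by volume,
Initial salt = 11,800,000×24.84 = 293,112,000
After stage 1: salt = 293,112,000 + 35,600,000×0.74 = 319,456,000; volume = 47,400,000 m³; S = 6.74 ‰
After stage 2: salt = 319,456,000 + 15,600,000×35.33 = 870,604,000; volume = 63,000,000 m³
S = 870,604,000 / 63,000,000 = 13.8191 ‰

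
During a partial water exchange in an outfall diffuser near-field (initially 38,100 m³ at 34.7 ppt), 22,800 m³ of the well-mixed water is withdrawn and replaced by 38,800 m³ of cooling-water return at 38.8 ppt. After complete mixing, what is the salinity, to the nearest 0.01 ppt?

37.64 ppt

Remaining after removal: 15,300 m³ at 34.7 ppt (salt = 530,910)
After addition: salt = 530,910 + 38,800×38.8 = 2,036,350; volume = 54,100 m³
S = 2,036,350 / 54,100 = 37.6405 ppt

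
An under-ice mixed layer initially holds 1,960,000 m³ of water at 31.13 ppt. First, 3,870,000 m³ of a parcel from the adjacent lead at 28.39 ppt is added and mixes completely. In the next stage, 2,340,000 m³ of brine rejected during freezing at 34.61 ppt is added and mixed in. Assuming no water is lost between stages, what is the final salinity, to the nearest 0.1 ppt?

Salt balance:
Initial salt = 1,960,000×31.13 = 61,014,800
After stage 1: salt = 61,014,800 + 3,870,000×28.39 = 170,884,100; volume = 5,830,000 m³; S = 29.311 ppt
After stage 2: salt = 170,884,100 + 2,340,000×34.61 = 251,871,500; volume = 8,170,000 m³
S = 251,871,500 / 8,170,000 = 30.8288 ppt

30.8 ppt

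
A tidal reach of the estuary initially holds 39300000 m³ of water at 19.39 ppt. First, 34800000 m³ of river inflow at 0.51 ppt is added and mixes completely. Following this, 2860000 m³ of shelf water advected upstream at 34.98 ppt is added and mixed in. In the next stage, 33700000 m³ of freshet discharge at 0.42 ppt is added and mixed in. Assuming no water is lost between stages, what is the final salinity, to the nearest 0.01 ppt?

Weighted by volume,
Initial salt = 39,300,000×19.39 = 762,027,000
After stage 1: salt = 762,027,000 + 34,800,000×0.51 = 779,775,000; volume = 74,100,000 m³; S = 10.523 ppt
After stage 2: salt = 779,775,000 + 2,860,000×34.98 = 879,817,800; volume = 76,960,000 m³; S = 11.432 ppt
After stage 3: salt = 879,817,800 + 33,700,000×0.42 = 893,971,800; volume = 110,660,000 m³
S = 893,971,800 / 110,660,000 = 8.0785 ppt

8.08 ppt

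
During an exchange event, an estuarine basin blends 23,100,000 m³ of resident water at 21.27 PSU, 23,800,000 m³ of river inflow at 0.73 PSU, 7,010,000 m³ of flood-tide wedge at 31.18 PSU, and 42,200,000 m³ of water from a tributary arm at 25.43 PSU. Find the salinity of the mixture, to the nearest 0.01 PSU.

18.73 PSU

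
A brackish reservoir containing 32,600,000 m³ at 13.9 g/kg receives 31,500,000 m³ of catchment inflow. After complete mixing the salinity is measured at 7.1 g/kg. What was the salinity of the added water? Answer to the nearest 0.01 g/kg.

0.06 g/kg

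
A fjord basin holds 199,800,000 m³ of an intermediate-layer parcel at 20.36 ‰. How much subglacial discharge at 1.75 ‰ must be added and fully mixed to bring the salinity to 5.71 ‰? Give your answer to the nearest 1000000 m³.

739000000 m³

Salt balance: 199,800,000×20.36 + V×1.75 = (199,800,000+V)×5.71
4,067,928,000 + 1.75V = 1,140,858,000 + 5.71V
2,927,070,000 = 3.96V
V = 739,159,090.91 m³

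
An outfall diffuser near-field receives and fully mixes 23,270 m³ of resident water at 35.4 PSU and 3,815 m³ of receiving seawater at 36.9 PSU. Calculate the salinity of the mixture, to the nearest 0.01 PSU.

35.61 PSU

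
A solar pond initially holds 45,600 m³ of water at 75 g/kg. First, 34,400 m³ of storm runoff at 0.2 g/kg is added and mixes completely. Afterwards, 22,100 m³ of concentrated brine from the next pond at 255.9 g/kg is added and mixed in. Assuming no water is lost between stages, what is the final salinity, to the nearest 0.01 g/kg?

88.95 g/kg

Salt balance:
Initial salt = 45,600×75 = 3,420,000
After stage 1: salt = 3,420,000 + 34,400×0.2 = 3,426,880; volume = 80,000 m³; S = 42.836 g/kg
After stage 2: salt = 3,426,880 + 22,100×255.9 = 9,082,270; volume = 102,100 m³
S = 9,082,270 / 102,100 = 88.9547 g/kg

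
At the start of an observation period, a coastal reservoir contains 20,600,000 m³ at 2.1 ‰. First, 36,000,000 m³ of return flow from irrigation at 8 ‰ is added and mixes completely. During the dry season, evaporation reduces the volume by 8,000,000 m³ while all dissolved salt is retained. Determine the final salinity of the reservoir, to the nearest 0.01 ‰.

6.82 ‰

After mixing: salt = 20,600,000×2.1 + 36,000,000×8 = 331,260,000; volume = 56,600,000 m³
After evaporation: salt unchanged = 331,260,000; volume = 56,600,000 − 8,000,000 = 48,600,000 m³
S = 331,260,000 / 48,600,000 = 6.816 ‰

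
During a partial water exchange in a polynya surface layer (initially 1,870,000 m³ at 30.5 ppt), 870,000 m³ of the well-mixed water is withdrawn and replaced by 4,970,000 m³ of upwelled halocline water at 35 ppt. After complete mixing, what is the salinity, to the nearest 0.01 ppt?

34.25 ppt

Remaining after removal: 1,000,000 m³ at 30.5 ppt (salt = 30,500,000)
After addition: salt = 30,500,000 + 4,970,000×35 = 204,450,000; volume = 5,970,000 m³
S = 204,450,000 / 5,970,000 = 34.2462 ppt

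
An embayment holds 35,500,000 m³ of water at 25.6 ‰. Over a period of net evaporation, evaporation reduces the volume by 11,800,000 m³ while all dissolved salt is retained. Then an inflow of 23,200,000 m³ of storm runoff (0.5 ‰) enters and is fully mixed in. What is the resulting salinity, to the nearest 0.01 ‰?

After evaporation: salt = 35,500,000×25.6 = 908,800,000; volume = 35,500,000 − 11,800,000 = 23,700,000 m³
After mixing: salt = 908,800,000 + 23,200,000×0.5 = 920,400,000; volume = 23,700,000 + 23,200,000 = 46,900,000 m³
S = 920,400,000 / 46,900,000 = 19.6247 ‰

19.62 ‰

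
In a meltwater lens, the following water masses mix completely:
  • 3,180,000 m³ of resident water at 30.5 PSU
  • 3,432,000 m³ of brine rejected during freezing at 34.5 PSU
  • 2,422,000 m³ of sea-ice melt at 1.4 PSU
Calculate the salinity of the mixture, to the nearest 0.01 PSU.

24.22 PSU

Salt balance:
salt = 3,180,000×30.5 + 3,432,000×34.5 + 2,422,000×1.4 = 96,990,000 + 118,404,000 + 3,390,800 = 218,784,800
volume = 3,180,000 + 3,432,000 + 2,422,000 = 9,034,000 m³
S = 218,784,800 / 9,034,000 = 24.2179 PSU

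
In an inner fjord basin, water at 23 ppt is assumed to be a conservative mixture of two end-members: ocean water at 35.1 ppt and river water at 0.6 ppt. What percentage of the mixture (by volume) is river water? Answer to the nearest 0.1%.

35.1%

Let f be the freshwater fraction. Salt balance per unit volume:
f×0.6 + (1−f)×35.1 = 23
f = (35.1 − 23) / (35.1 − 0.6) = 12.1/34.5 = 0.3507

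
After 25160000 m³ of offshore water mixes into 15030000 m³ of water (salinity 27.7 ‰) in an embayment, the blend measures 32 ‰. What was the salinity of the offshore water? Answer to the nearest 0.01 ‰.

34.57 ‰

Salt balance: 15,030,000×27.7 + 25,160,000×S = 40,190,000×32
416,331,000 + 25,160,000·S = 1,286,080,000
S = (1,286,080,000 − 416,331,000) / 25,160,000 = 34.5687 ‰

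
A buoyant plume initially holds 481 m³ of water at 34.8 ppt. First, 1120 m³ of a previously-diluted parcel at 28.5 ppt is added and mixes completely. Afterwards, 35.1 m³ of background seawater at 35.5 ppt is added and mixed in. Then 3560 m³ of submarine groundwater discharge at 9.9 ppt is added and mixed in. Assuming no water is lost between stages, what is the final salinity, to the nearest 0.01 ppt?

16.39 ppt

By conservation of dissolved salt,
Initial salt = 481×34.8 = 16,738.8
After stage 1: salt = 16,738.8 + 1,120×28.5 = 48,658.8; volume = 1,601 m³; S = 30.393 ppt
After stage 2: salt = 48,658.8 + 35.1×35.5 = 49,904.85; volume = 1,636.1 m³; S = 30.502 ppt
After stage 3: salt = 49,904.85 + 3,560×9.9 = 85,148.85; volume = 5,196.1 m³
S = 85,148.85 / 5,196.1 = 16.3871 ppt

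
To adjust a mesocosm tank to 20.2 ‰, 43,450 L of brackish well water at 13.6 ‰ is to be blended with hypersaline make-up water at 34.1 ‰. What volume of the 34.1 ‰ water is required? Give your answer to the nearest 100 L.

20600 L

Salt balance: 43,450×13.6 + V×34.1 = (43,450+V)×20.2
590,920 + 34.1V = 877,690 + 20.2V
286,770 = 13.9V
V = 20,630.94 L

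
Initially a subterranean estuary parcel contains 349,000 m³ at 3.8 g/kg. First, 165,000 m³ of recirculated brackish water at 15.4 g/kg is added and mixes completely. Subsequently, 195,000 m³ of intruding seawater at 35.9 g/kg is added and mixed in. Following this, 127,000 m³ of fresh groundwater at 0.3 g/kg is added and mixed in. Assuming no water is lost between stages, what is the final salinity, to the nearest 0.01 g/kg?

Weighted by volume,
Initial salt = 349,000×3.8 = 1,326,200
After stage 1: salt = 1,326,200 + 165,000×15.4 = 3,867,200; volume = 514,000 m³; S = 7.524 g/kg
After stage 2: salt = 3,867,200 + 195,000×35.9 = 10,867,700; volume = 709,000 m³; S = 15.328 g/kg
After stage 3: salt = 10,867,700 + 127,000×0.3 = 10,905,800; volume = 836,000 m³
S = 10,905,800 / 836,000 = 13.0452 g/kg

13.05 g/kg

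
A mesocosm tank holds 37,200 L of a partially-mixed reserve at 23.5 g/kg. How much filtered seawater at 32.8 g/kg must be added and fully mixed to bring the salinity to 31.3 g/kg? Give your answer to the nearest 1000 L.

193000 L

Salt balance: 37,200×23.5 + V×32.8 = (37,200+V)×31.3
874,200 + 32.8V = 1,164,360 + 31.3V
290,160 = 1.5V
V = 193,440 L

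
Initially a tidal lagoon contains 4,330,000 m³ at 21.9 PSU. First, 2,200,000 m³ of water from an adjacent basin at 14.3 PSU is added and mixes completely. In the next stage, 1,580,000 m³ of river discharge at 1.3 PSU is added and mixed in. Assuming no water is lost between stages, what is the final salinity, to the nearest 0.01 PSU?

Mass of salt is conserved:
Initial salt = 4,330,000×21.9 = 94,827,000
After stage 1: salt = 94,827,000 + 2,200,000×14.3 = 126,287,000; volume = 6,530,000 m³; S = 19.34 PSU
After stage 2: salt = 126,287,000 + 1,580,000×1.3 = 128,341,000; volume = 8,110,000 m³
S = 128,341,000 / 8,110,000 = 15.825 PSU

15.83 PSU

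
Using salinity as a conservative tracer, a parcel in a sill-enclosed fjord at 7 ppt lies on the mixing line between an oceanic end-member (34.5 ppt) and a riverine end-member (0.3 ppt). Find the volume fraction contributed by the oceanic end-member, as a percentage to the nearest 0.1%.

19.6%

Let g be the oceanic fraction. Salt balance per unit volume:
g×34.5 + (1−g)×0.3 = 7
g = (7 − 0.3) / (34.5 − 0.3) = 6.7/34.2 = 0.1959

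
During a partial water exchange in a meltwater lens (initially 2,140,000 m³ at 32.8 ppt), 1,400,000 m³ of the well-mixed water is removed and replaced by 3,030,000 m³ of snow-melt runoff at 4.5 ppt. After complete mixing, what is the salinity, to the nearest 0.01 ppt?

Remaining after removal: 740,000 m³ at 32.8 ppt (salt = 24,272,000)
After addition: salt = 24,272,000 + 3,030,000×4.5 = 37,907,000; volume = 3,770,000 m³
S = 37,907,000 / 3,770,000 = 10.0549 ppt

10.05 ppt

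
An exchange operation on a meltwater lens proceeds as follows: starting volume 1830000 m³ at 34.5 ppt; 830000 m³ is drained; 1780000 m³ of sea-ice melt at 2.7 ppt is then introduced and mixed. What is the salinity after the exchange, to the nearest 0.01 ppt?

Remaining after removal: 1,000,000 m³ at 34.5 ppt (salt = 34,500,000)
After addition: salt = 34,500,000 + 1,780,000×2.7 = 39,306,000; volume = 2,780,000 m³
S = 39,306,000 / 2,780,000 = 14.1388 ppt

14.14 ppt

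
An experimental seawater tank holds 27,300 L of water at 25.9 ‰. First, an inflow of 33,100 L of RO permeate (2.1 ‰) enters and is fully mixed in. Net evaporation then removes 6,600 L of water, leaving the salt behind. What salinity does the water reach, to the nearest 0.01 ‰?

14.43 ‰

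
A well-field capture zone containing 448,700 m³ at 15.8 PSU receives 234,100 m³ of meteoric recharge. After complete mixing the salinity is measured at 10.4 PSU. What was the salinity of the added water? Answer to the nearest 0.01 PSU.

0.05 PSU

Salt balance: 448,700×15.8 + 234,100×S = 682,800×10.4
7,089,460 + 234,100·S = 7,101,120
S = (7,101,120 − 7,089,460) / 234,100 = 0.0498 PSU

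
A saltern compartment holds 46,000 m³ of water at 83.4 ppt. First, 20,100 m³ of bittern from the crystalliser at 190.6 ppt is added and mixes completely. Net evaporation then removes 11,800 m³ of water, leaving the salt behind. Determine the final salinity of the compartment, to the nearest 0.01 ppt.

After mixing: salt = 46,000×83.4 + 20,100×190.6 = 7,667,460; volume = 66,100 m³
After evaporation: salt unchanged = 7,667,460; volume = 66,100 − 11,800 = 54,300 m³
S = 7,667,460 / 54,300 = 141.2055 ppt

141.21 ppt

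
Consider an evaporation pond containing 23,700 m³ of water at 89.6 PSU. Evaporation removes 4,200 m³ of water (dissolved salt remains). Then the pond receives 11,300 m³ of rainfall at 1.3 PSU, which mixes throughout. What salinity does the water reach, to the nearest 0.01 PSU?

69.42 PSU

After evaporation: salt = 23,700×89.6 = 2,123,520; volume = 23,700 − 4,200 = 19,500 m³
After mixing: salt = 2,123,520 + 11,300×1.3 = 2,138,210; volume = 19,500 + 11,300 = 30,800 m³
S = 2,138,210 / 30,800 = 69.4224 PSU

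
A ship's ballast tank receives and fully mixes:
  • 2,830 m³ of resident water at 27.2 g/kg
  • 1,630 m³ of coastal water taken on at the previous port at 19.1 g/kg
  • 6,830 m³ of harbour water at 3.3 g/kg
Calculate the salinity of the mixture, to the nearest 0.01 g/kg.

11.57 g/kg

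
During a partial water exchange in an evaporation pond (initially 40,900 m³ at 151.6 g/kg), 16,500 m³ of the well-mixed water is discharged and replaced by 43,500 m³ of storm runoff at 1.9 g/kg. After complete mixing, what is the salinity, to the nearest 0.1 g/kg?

55.7 g/kg

Remaining after removal: 24,400 m³ at 151.6 g/kg (salt = 3,699,040)
After addition: salt = 3,699,040 + 43,500×1.9 = 3,781,690; volume = 67,900 m³
S = 3,781,690 / 67,900 = 55.695 g/kg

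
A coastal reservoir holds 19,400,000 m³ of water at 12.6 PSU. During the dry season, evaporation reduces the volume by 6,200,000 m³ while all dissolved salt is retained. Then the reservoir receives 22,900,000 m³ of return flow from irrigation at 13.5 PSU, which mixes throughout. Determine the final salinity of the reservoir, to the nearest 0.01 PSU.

15.33 PSU

After evaporation: salt = 19,400,000×12.6 = 244,440,000; volume = 19,400,000 − 6,200,000 = 13,200,000 m³
After mixing: salt = 244,440,000 + 22,900,000×13.5 = 553,590,000; volume = 13,200,000 + 22,900,000 = 36,100,000 m³
S = 553,590,000 / 36,100,000 = 15.3349 PSU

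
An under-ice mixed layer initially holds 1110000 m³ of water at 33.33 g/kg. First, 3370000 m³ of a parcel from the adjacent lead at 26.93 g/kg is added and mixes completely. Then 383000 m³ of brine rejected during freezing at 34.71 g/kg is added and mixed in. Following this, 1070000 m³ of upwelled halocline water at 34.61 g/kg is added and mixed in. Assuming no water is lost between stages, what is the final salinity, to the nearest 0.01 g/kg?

By conservation of dissolved salt,
Initial salt = 1,110,000×33.33 = 36,996,300
After stage 1: salt = 36,996,300 + 3,370,000×26.93 = 127,750,400; volume = 4,480,000 m³; S = 28.516 g/kg
After stage 2: salt = 127,750,400 + 383,000×34.71 = 141,044,330; volume = 4,863,000 m³; S = 29.004 g/kg
After stage 3: salt = 141,044,330 + 1,070,000×34.61 = 178,077,030; volume = 5,933,000 m³
S = 178,077,030 / 5,933,000 = 30.0147 g/kg

30.01 g/kg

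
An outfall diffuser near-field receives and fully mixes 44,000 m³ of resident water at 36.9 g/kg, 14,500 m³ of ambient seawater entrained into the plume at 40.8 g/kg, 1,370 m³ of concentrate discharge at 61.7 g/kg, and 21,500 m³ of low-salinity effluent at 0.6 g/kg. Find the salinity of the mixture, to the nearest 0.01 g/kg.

28.42 g/kg

Weighted by volume,
salt = 44,000×36.9 + 14,500×40.8 + 1,370×61.7 + 21,500×0.6 = 1,623,600 + 591,600 + 84,529 + 12,900 = 2,312,629
volume = 44,000 + 14,500 + 1,370 + 21,500 = 81,370 m³
S = 2,312,629 / 81,370 = 28.4212 g/kg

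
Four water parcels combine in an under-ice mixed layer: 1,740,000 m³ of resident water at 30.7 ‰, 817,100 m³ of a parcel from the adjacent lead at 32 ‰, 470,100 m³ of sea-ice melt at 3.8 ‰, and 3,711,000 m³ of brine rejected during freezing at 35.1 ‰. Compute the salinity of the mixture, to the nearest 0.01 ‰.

Mass of salt is conserved:
salt = 1,740,000×30.7 + 817,100×32 + 470,100×3.8 + 3,711,000×35.1 = 53,418,000 + 26,147,200 + 1,786,380 + 130,256,100 = 211,607,680
volume = 1,740,000 + 817,100 + 470,100 + 3,711,000 = 6,738,200 m³
S = 211,607,680 / 6,738,200 = 31.4042 ‰

31.40 ‰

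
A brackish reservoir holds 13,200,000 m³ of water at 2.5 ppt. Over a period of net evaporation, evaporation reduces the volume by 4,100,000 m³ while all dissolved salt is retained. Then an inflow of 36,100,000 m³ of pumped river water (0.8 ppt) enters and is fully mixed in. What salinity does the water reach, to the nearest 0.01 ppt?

After evaporation: salt = 13,200,000×2.5 = 33,000,000; volume = 13,200,000 − 4,100,000 = 9,100,000 m³
After mixing: salt = 33,000,000 + 36,100,000×0.8 = 61,880,000; volume = 9,100,000 + 36,100,000 = 45,200,000 m³
S = 61,880,000 / 45,200,000 = 1.369 ppt

1.37 ppt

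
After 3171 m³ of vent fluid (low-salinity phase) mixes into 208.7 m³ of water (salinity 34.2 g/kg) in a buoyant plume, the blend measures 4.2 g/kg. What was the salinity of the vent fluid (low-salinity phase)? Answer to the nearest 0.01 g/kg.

Salt balance: 208.7×34.2 + 3,171×S = 3,379.7×4.2
7,137.54 + 3,171·S = 14,194.74
S = (14,194.74 − 7,137.54) / 3,171 = 2.2255 g/kg

2.23 g/kg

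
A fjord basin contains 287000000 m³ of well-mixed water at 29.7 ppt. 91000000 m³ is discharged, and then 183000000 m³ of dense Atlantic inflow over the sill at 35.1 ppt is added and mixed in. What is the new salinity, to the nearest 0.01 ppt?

32.31 ppt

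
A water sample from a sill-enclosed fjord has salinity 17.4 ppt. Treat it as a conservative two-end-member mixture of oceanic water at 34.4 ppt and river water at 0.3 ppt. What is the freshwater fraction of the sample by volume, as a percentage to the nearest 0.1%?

49.9%

Let f be the freshwater fraction. Salt balance per unit volume:
f×0.3 + (1−f)×34.4 = 17.4
f = (34.4 − 17.4) / (34.4 − 0.3) = 17/34.1 = 0.4985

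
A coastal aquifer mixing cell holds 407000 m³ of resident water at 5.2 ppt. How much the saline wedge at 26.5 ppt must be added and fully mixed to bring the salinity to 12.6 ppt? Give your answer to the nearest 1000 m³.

Salt balance: 407,000×5.2 + V×26.5 = (407,000+V)×12.6
2,116,400 + 26.5V = 5,128,200 + 12.6V
3,011,800 = 13.9V
V = 216,676.26 m³

217000 m³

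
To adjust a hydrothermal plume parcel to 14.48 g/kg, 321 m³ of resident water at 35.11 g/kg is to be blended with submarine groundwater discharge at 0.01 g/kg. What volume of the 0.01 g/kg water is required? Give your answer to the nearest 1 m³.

458 m³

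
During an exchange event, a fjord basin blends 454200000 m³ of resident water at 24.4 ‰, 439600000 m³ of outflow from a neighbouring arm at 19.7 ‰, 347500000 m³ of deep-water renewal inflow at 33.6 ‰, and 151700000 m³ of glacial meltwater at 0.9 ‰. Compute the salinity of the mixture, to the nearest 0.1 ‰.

22.7 ‰

Conserving salt mass:
salt = 454,200,000×24.4 + 439,600,000×19.7 + 347,500,000×33.6 + 151,700,000×0.9 = 11,082,480,000 + 8,660,120,000 + 11,676,000,000 + 136,530,000 = 31,555,130,000
volume = 454,200,000 + 439,600,000 + 347,500,000 + 151,700,000 = 1,393,000,000 m³
S = 31,555,130,000 / 1,393,000,000 = 22.653 ‰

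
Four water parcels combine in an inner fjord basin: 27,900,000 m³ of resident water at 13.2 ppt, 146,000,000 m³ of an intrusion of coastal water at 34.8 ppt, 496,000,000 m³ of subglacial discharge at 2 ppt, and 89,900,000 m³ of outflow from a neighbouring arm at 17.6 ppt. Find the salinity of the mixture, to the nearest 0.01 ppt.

10.56 ppt

Mass of salt is conserved:
salt = 27,900,000×13.2 + 146,000,000×34.8 + 496,000,000×2 + 89,900,000×17.6 = 368,280,000 + 5,080,800,000 + 992,000,000 + 1,582,240,000 = 8,023,320,000
volume = 27,900,000 + 146,000,000 + 496,000,000 + 89,900,000 = 759,800,000 m³
S = 8,023,320,000 / 759,800,000 = 10.5598 ppt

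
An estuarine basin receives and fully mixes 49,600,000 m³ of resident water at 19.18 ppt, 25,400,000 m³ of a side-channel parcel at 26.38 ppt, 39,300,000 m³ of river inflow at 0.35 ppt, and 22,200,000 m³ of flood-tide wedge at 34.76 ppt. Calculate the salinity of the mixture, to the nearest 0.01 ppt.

17.63 ppt

Weighted by volume,
salt = 49,600,000×19.18 + 25,400,000×26.38 + 39,300,000×0.35 + 22,200,000×34.76 = 951,328,000 + 670,052,000 + 13,755,000 + 771,672,000 = 2,406,807,000
volume = 49,600,000 + 25,400,000 + 39,300,000 + 22,200,000 = 136,500,000 m³
S = 2,406,807,000 / 136,500,000 = 17.6323 ppt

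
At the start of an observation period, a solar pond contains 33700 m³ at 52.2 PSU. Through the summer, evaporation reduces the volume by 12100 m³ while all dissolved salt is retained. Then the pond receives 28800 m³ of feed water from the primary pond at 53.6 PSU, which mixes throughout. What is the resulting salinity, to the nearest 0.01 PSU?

After evaporation: salt = 33,700×52.2 = 1,759,140; volume = 33,700 − 12,100 = 21,600 m³
After mixing: salt = 1,759,140 + 28,800×53.6 = 3,302,820; volume = 21,600 + 28,800 = 50,400 m³
S = 3,302,820 / 50,400 = 65.5321 PSU

65.53 PSU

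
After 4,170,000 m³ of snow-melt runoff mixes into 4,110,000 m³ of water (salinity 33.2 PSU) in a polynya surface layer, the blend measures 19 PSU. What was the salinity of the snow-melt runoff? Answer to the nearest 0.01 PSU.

5.00 PSU

Salt balance: 4,110,000×33.2 + 4,170,000×S = 8,280,000×19
136,452,000 + 4,170,000·S = 157,320,000
S = (157,320,000 − 136,452,000) / 4,170,000 = 5.0043 PSU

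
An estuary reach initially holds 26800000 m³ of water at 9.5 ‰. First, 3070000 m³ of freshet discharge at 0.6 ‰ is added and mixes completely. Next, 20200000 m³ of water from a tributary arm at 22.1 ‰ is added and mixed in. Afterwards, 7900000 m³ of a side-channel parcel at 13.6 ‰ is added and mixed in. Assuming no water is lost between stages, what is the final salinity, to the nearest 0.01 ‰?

13.98 ‰

Conserving salt mass:
Initial salt = 26,800,000×9.5 = 254,600,000
After stage 1: salt = 254,600,000 + 3,070,000×0.6 = 256,442,000; volume = 29,870,000 m³; S = 8.585 ‰
After stage 2: salt = 256,442,000 + 20,200,000×22.1 = 702,862,000; volume = 50,070,000 m³; S = 14.038 ‰
After stage 3: salt = 702,862,000 + 7,900,000×13.6 = 810,302,000; volume = 57,970,000 m³
S = 810,302,000 / 57,970,000 = 13.978 ‰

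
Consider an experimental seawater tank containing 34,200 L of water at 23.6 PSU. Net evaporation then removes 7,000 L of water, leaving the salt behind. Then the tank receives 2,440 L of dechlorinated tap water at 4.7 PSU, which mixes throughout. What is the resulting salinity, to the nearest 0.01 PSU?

27.62 PSU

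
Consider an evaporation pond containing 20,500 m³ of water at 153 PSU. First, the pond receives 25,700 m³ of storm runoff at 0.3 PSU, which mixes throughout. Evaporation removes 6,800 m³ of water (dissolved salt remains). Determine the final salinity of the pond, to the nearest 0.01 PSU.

After mixing: salt = 20,500×153 + 25,700×0.3 = 3,144,210; volume = 46,200 m³
After evaporation: salt unchanged = 3,144,210; volume = 46,200 − 6,800 = 39,400 m³
S = 3,144,210 / 39,400 = 79.8023 PSU

79.80 PSU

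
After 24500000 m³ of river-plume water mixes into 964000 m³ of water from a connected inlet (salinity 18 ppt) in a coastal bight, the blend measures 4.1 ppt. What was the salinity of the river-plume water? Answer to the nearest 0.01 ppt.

3.55 ppt

Salt balance: 964,000×18 + 24,500,000×S = 25,464,000×4.1
17,352,000 + 24,500,000·S = 104,402,400
S = (104,402,400 − 17,352,000) / 24,500,000 = 3.5531 ppt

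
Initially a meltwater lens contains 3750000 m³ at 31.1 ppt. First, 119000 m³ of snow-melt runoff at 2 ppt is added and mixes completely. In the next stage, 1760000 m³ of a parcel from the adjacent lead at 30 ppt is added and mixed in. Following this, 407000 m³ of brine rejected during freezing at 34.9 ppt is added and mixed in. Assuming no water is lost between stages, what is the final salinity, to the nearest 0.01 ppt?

30.46 ppt

Mass of salt is conserved:
Initial salt = 3,750,000×31.1 = 116,625,000
After stage 1: salt = 116,625,000 + 119,000×2 = 116,863,000; volume = 3,869,000 m³; S = 30.205 ppt
After stage 2: salt = 116,863,000 + 1,760,000×30 = 169,663,000; volume = 5,629,000 m³; S = 30.141 ppt
After stage 3: salt = 169,663,000 + 407,000×34.9 = 183,867,300; volume = 6,036,000 m³
S = 183,867,300 / 6,036,000 = 30.4618 ppt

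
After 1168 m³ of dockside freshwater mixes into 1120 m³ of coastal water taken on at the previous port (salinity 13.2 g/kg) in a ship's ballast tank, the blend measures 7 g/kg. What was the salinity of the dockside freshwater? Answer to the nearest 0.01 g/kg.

Salt balance: 1,120×13.2 + 1,168×S = 2,288×7
14,784 + 1,168·S = 16,016
S = (16,016 − 14,784) / 1,168 = 1.0548 g/kg

1.05 g/kg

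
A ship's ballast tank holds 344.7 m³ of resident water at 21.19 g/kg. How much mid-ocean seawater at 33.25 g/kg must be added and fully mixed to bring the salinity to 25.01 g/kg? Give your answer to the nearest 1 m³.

Salt balance: 344.7×21.19 + V×33.25 = (344.7+V)×25.01
7,304.193 + 33.25V = 8,620.947 + 25.01V
1,316.754 = 8.24V
V = 159.8 m³

160 m³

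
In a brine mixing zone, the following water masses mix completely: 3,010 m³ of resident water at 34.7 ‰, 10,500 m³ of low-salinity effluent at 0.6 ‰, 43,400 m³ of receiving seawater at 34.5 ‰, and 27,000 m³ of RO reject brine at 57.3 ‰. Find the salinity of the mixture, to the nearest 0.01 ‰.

Mass of salt is conserved:
salt = 3,010×34.7 + 10,500×0.6 + 43,400×34.5 + 27,000×57.3 = 104,447 + 6,300 + 1,497,300 + 1,547,100 = 3,155,147
volume = 3,010 + 10,500 + 43,400 + 27,000 = 83,910 m³
S = 3,155,147 / 83,910 = 37.6016 ‰

37.60 ‰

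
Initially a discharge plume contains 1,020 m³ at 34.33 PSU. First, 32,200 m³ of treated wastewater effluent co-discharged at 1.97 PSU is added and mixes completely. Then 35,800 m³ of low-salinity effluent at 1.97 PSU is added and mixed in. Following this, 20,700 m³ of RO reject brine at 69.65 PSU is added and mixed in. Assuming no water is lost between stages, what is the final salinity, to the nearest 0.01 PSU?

Salt balance:
Initial salt = 1,020×34.33 = 35,016.6
After stage 1: salt = 35,016.6 + 32,200×1.97 = 98,450.6; volume = 33,220 m³; S = 2.964 PSU
After stage 2: salt = 98,450.6 + 35,800×1.97 = 168,976.6; volume = 69,020 m³; S = 2.448 PSU
After stage 3: salt = 168,976.6 + 20,700×69.65 = 1,610,731.6; volume = 89,720 m³
S = 1,610,731.6 / 89,720 = 17.9529 PSU

17.95 PSU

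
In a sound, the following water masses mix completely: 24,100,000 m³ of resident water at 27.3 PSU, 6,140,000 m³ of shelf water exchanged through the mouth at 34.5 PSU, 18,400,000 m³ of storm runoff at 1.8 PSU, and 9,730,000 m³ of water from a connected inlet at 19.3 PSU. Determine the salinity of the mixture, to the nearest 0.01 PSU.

18.69 PSU

Weighted by volume,
salt = 24,100,000×27.3 + 6,140,000×34.5 + 18,400,000×1.8 + 9,730,000×19.3 = 657,930,000 + 211,830,000 + 33,120,000 + 187,789,000 = 1,090,669,000
volume = 24,100,000 + 6,140,000 + 18,400,000 + 9,730,000 = 58,370,000 m³
S = 1,090,669,000 / 58,370,000 = 18.6854 PSU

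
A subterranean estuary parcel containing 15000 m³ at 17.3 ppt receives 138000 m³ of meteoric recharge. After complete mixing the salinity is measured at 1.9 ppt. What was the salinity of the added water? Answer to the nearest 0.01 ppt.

Salt balance: 15,000×17.3 + 138,000×S = 153,000×1.9
259,500 + 138,000·S = 290,700
S = (290,700 − 259,500) / 138,000 = 0.2261 ppt

0.23 ppt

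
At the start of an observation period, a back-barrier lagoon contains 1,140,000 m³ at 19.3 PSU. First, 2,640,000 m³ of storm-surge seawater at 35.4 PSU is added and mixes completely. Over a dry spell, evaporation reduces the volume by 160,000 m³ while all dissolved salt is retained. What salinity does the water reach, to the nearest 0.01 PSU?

31.89 PSU

After mixing: salt = 1,140,000×19.3 + 2,640,000×35.4 = 115,458,000; volume = 3,780,000 m³
After evaporation: salt unchanged = 115,458,000; volume = 3,780,000 − 160,000 = 3,620,000 m³
S = 115,458,000 / 3,620,000 = 31.8945 PSU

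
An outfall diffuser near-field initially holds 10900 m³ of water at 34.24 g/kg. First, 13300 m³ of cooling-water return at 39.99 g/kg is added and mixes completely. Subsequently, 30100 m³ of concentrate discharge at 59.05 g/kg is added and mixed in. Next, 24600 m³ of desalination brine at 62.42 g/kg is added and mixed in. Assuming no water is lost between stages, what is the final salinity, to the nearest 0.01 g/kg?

53.46 g/kg

Mass of salt is conserved:
Initial salt = 10,900×34.24 = 373,216
After stage 1: salt = 373,216 + 13,300×39.99 = 905,083; volume = 24,200 m³; S = 37.4 g/kg
After stage 2: salt = 905,083 + 30,100×59.05 = 2,682,488; volume = 54,300 m³; S = 49.401 g/kg
After stage 3: salt = 2,682,488 + 24,600×62.42 = 4,218,020; volume = 78,900 m³
S = 4,218,020 / 78,900 = 53.4603 g/kg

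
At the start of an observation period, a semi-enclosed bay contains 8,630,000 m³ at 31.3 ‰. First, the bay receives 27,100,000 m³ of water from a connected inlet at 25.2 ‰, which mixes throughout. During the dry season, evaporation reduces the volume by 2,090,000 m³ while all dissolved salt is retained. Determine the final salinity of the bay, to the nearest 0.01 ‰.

After mixing: salt = 8,630,000×31.3 + 27,100,000×25.2 = 953,039,000; volume = 35,730,000 m³
After evaporation: salt unchanged = 953,039,000; volume = 35,730,000 − 2,090,000 = 33,640,000 m³
S = 953,039,000 / 33,640,000 = 28.3305 ‰

28.33 ‰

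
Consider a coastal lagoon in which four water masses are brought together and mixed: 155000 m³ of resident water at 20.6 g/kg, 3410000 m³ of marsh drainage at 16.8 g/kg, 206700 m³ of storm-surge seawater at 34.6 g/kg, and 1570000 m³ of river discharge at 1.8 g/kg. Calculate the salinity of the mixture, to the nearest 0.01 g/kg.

13.19 g/kg

By conservation of dissolved salt,
salt = 155,000×20.6 + 3,410,000×16.8 + 206,700×34.6 + 1,570,000×1.8 = 3,193,000 + 57,288,000 + 7,151,820 + 2,826,000 = 70,458,820
volume = 155,000 + 3,410,000 + 206,700 + 1,570,000 = 5,341,700 m³
S = 70,458,820 / 5,341,700 = 13.1903 g/kg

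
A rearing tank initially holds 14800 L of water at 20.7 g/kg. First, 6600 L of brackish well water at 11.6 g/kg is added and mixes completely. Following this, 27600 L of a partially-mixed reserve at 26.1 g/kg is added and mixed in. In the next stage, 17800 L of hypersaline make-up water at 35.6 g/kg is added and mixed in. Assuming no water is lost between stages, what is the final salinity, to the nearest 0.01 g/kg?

Conserving salt mass:
Initial salt = 14,800×20.7 = 306,360
After stage 1: salt = 306,360 + 6,600×11.6 = 382,920; volume = 21,400 L; S = 17.893 g/kg
After stage 2: salt = 382,920 + 27,600×26.1 = 1,103,280; volume = 49,000 L; S = 22.516 g/kg
After stage 3: salt = 1,103,280 + 17,800×35.6 = 1,736,960; volume = 66,800 L
S = 1,736,960 / 66,800 = 26.0024 g/kg

26.00 g/kg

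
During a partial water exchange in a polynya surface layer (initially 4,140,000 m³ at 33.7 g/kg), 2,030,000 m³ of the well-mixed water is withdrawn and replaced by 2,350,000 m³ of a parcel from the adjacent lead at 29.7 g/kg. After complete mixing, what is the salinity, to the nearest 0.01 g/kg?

Remaining after removal: 2,110,000 m³ at 33.7 g/kg (salt = 71,107,000)
After addition: salt = 71,107,000 + 2,350,000×29.7 = 140,902,000; volume = 4,460,000 m³
S = 140,902,000 / 4,460,000 = 31.5924 g/kg

31.59 g/kg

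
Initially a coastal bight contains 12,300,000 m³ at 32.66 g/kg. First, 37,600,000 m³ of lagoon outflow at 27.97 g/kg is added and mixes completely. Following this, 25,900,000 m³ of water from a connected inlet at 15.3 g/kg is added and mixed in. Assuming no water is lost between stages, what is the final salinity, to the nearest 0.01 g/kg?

Mass of salt is conserved:
Initial salt = 12,300,000×32.66 = 401,718,000
After stage 1: salt = 401,718,000 + 37,600,000×27.97 = 1,453,390,000; volume = 49,900,000 m³; S = 29.126 g/kg
After stage 2: salt = 1,453,390,000 + 25,900,000×15.3 = 1,849,660,000; volume = 75,800,000 m³
S = 1,849,660,000 / 75,800,000 = 24.4018 g/kg

24.40 g/kg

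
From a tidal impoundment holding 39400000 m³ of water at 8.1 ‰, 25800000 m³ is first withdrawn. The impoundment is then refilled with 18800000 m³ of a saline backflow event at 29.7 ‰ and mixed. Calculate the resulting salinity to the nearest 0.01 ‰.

Remaining after removal: 13,600,000 m³ at 8.1 ‰ (salt = 110,160,000)
After addition: salt = 110,160,000 + 18,800,000×29.7 = 668,520,000; volume = 32,400,000 m³
S = 668,520,000 / 32,400,000 = 20.6333 ‰

20.63 ‰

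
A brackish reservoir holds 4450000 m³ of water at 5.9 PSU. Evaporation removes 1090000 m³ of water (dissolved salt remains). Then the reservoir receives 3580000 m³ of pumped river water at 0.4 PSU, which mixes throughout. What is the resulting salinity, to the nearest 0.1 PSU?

After evaporation: salt = 4,450,000×5.9 = 26,255,000; volume = 4,450,000 − 1,090,000 = 3,360,000 m³
After mixing: salt = 26,255,000 + 3,580,000×0.4 = 27,687,000; volume = 3,360,000 + 3,580,000 = 6,940,000 m³
S = 27,687,000 / 6,940,000 = 3.9895 PSU

4.0 PSU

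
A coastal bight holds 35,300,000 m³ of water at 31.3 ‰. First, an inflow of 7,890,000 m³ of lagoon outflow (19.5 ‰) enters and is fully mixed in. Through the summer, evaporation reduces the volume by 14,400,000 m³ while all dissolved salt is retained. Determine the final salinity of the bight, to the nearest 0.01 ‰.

After mixing: salt = 35,300,000×31.3 + 7,890,000×19.5 = 1,258,745,000; volume = 43,190,000 m³
After evaporation: salt unchanged = 1,258,745,000; volume = 43,190,000 − 14,400,000 = 28,790,000 m³
S = 1,258,745,000 / 28,790,000 = 43.7216 ‰

43.72 ‰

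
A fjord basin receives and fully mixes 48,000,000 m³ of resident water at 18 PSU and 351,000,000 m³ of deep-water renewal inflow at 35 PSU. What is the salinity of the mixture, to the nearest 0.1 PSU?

Conserving salt mass:
salt = 48,000,000×18 + 351,000,000×35 = 864,000,000 + 12,285,000,000 = 13,149,000,000
volume = 48,000,000 + 351,000,000 = 399,000,000 m³
S = 13,149,000,000 / 399,000,000 = 32.955 PSU

33.0 PSU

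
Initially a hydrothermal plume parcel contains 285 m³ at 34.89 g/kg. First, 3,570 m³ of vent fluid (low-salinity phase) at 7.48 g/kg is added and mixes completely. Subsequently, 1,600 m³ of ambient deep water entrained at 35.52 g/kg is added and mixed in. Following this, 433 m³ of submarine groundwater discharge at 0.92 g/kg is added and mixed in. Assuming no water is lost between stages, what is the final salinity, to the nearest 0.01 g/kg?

15.94 g/kg

Weighted by volume,
Initial salt = 285×34.89 = 9,943.65
After stage 1: salt = 9,943.65 + 3,570×7.48 = 36,647.25; volume = 3,855 m³; S = 9.506 g/kg
After stage 2: salt = 36,647.25 + 1,600×35.52 = 93,479.25; volume = 5,455 m³; S = 17.136 g/kg
After stage 3: salt = 93,479.25 + 433×0.92 = 93,877.61; volume = 5,888 m³
S = 93,877.61 / 5,888 = 15.9439 g/kg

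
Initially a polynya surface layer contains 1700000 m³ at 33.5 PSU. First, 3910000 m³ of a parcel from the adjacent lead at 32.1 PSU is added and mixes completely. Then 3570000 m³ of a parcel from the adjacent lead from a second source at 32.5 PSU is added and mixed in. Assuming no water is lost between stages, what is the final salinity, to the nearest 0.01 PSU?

By conservation of dissolved salt,
Initial salt = 1,700,000×33.5 = 56,950,000
After stage 1: salt = 56,950,000 + 3,910,000×32.1 = 182,461,000; volume = 5,610,000 m³; S = 32.524 PSU
After stage 2: salt = 182,461,000 + 3,570,000×32.5 = 298,486,000; volume = 9,180,000 m³
S = 298,486,000 / 9,180,000 = 32.5148 PSU

32.51 PSU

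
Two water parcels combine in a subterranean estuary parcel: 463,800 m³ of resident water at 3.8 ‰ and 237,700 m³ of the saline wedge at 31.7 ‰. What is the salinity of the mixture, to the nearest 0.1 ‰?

Conserving salt mass:
salt = 463,800×3.8 + 237,700×31.7 = 1,762,440 + 7,535,090 = 9,297,530
volume = 463,800 + 237,700 = 701,500 m³
S = 9,297,530 / 701,500 = 13.254 ‰

13.3 ‰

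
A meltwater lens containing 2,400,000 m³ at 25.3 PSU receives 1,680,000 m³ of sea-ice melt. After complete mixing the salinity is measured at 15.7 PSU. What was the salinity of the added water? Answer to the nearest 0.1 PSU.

2.0 PSU

Salt balance: 2,400,000×25.3 + 1,680,000×S = 4,080,000×15.7
60,720,000 + 1,680,000·S = 64,056,000
S = (64,056,000 − 60,720,000) / 1,680,000 = 1.9857 PSU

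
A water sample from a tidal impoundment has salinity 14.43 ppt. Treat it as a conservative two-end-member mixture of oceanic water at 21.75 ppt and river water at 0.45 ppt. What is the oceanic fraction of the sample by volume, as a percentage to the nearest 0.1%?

65.6%

Let g be the oceanic fraction. Salt balance per unit volume:
g×21.75 + (1−g)×0.45 = 14.43
g = (14.43 − 0.45) / (21.75 − 0.45) = 13.98/21.3 = 0.6563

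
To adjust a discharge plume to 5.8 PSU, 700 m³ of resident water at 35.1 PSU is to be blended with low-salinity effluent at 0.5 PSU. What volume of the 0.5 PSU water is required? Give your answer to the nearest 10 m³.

Salt balance: 700×35.1 + V×0.5 = (700+V)×5.8
24,570 + 0.5V = 4,060 + 5.8V
20,510 = 5.3V
V = 3,869.81 m³

3870 m³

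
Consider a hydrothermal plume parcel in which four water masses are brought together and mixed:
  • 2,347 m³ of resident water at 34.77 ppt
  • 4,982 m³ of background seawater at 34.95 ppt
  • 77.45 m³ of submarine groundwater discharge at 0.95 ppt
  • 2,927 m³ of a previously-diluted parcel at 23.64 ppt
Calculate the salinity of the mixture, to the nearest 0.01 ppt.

Conserving salt mass:
salt = 2,347×34.77 + 4,982×34.95 + 77.45×0.95 + 2,927×23.64 = 81,605.19 + 174,120.9 + 73.5775 + 69,194.28 = 324,993.9475
volume = 2,347 + 4,982 + 77.45 + 2,927 = 10,333.45 m³
S = 324,993.9475 / 10,333.45 = 31.4507 ppt

31.45 ppt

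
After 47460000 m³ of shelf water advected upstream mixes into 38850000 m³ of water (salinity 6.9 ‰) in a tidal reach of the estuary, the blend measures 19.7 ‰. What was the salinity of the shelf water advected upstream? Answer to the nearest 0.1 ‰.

30.2 ‰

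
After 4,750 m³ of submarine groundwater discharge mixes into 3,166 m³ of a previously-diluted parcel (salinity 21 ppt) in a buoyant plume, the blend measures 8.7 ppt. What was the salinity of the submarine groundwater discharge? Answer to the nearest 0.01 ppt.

0.50 ppt

Salt balance: 3,166×21 + 4,750×S = 7,916×8.7
66,486 + 4,750·S = 68,869.2
S = (68,869.2 − 66,486) / 4,750 = 0.5017 ppt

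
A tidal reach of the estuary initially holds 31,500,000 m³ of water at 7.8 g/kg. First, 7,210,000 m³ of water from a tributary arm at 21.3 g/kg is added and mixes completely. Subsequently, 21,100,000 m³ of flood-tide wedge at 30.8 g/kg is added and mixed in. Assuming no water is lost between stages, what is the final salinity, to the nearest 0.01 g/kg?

Total salt / total volume:
Initial salt = 31,500,000×7.8 = 245,700,000
After stage 1: salt = 245,700,000 + 7,210,000×21.3 = 399,273,000; volume = 38,710,000 m³; S = 10.314 g/kg
After stage 2: salt = 399,273,000 + 21,100,000×30.8 = 1,049,153,000; volume = 59,810,000 m³
S = 1,049,153,000 / 59,810,000 = 17.5414 g/kg

17.54 g/kg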